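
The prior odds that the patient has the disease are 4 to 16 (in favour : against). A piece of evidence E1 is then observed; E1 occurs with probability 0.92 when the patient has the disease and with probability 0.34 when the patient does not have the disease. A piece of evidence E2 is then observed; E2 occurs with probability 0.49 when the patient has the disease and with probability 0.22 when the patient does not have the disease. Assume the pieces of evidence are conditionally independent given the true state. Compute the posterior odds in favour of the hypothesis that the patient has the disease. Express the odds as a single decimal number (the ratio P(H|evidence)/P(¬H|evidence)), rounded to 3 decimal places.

Prior odds = 4/16 = 0.25000.
Likelihood ratio for E1 = 0.92/0.34 = 2.7059.
Likelihood ratio for E2 = 0.49/0.22 = 2.2273.
Posterior odds = prior odds × LR₁ × LR₂ = 1.5067.

Posterior odds ≈ 1.507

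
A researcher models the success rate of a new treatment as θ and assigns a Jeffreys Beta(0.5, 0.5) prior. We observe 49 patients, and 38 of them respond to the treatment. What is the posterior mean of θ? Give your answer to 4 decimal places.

Posterior mean ≈ 0.7700

Observing 38 successes and 11 failures updates Beta(0.5, 0.5) by adding the success and failure counts to the two shape parameters: α = 0.5+38 = 38.5, β = 0.5+11 = 11.5.
Posterior mean = α/(α+β) = 38.5/50 = 0.7700.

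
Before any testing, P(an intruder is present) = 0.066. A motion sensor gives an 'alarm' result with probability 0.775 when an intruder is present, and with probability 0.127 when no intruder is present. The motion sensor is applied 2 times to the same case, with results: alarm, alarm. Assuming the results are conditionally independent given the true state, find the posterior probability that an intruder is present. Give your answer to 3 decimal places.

Let H be the event that an intruder is present; start with P(H) = 0.066. P('alarm'|H) = 0.775, P('alarm'|¬H) = 0.127.
Update on result 1 ('alarm'): P(H) ← 0.775·0.0660 / (0.775·0.0660 + 0.127·0.9340) = 0.051150/0.16977 = 0.3013.
Update on result 2 ('alarm'): P(H) ← 0.775·0.3013 / (0.775·0.3013 + 0.127·0.6987) = 0.23350/0.32224 = 0.7246.

Posterior P(H) ≈ 0.725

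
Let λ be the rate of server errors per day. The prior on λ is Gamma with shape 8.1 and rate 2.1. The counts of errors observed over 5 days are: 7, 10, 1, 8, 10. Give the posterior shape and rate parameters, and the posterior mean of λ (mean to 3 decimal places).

Posterior: Gamma(shape=44.1, rate=7.1); mean ≈ 6.211

The Poisson likelihood adds the total count to the shape and the number of exposure periods to the rate. Here ∑xᵢ = 36 and n = 5, so shape 8.1→44.1 and rate 2.1→7.1.
E[λ | data] = 44.1/7.1 = 6.211.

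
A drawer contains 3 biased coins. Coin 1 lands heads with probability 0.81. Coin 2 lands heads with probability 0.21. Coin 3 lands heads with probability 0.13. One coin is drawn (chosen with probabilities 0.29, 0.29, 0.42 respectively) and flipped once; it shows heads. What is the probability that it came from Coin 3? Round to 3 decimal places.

Posterior probability ≈ 0.156

P(heads|C1) = 0.81; P(heads|C2) = 0.21; P(heads|C3) = 0.13.
Prior × likelihood for each source: 0.29·0.81=0.2349, 0.29·0.21=0.06090, 0.42·0.13=0.05460. Summing gives P(heads) = 0.35040.
P(Coin 3 | heads) = 0.05460 / 0.35040 = 0.156.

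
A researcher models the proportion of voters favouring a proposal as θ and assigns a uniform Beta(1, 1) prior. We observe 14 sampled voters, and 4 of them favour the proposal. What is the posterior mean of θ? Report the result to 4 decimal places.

Observing 4 successes and 10 failures updates Beta(1, 1) by adding the success and failure counts to the two shape parameters: α = 1+4 = 5, β = 1+10 = 11.
E[θ | data] = 5/(5+11) = 0.3125.

Posterior mean ≈ 0.3125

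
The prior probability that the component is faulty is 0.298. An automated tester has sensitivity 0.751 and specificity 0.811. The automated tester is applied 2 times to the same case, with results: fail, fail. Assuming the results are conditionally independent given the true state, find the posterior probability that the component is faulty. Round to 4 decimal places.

Posterior P(H) ≈ 0.8702

Let H be the event that the component is faulty; start with P(H) = 0.298. P('fail'|H) = 0.751, P('fail'|¬H) = 0.189.
Update on result 1 ('fail'): P(H) ← 0.751·0.2980 / (0.751·0.2980 + 0.189·0.7020) = 0.22380/0.35648 = 0.6278.
Update on result 2 ('fail'): P(H) ← 0.751·0.6278 / (0.751·0.6278 + 0.189·0.3722) = 0.47148/0.54183 = 0.8702.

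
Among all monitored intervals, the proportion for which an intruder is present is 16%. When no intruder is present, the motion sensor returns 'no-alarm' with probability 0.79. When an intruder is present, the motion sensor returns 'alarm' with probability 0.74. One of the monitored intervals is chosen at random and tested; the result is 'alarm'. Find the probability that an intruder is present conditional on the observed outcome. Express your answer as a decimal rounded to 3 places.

Write H for 'an intruder is present'. Prior odds H:¬H = 0.16/0.84 = 0.19048. For the 'alarm' outcome, the likelihood ratio is 0.74/0.21 = 3.5238.
Posterior odds = 0.19048 × 3.5238 = 0.67120, so P(H|E) = 0.67120/(1+0.67120) = 0.402.

P(H | E) ≈ 0.402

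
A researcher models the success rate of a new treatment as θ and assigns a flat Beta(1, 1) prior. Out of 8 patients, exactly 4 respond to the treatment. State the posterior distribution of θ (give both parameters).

Observing 4 successes and 4 failures updates Beta(1, 1) by adding the success and failure counts to the two shape parameters: α = 1+4 = 5, β = 1+4 = 5.

Posterior: Beta(5, 5)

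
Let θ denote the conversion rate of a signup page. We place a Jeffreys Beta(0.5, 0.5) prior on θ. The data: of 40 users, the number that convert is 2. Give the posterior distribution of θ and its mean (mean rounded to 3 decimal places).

The binomial likelihood is conjugate to the Beta prior: with 2 successes and 38 failures, the posterior is Beta(0.5+2, 0.5+38) = Beta(2.5, 38.5).
E[θ | data] = 2.5/(2.5+38.5) = 0.061.

Posterior: Beta(2.5, 38.5); mean ≈ 0.061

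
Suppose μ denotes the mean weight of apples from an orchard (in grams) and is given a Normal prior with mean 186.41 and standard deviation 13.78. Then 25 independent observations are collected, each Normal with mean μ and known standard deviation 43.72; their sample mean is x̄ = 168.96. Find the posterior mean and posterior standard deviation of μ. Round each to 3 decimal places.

With known σ, the Normal prior is conjugate. Weight on the data is w = (n/σ²)/(n/σ² + 1/τ₀²) = 0.0130792/(0.0130792+0.00526625) = 0.71294.
Posterior mean = w·x̄ + (1−w)·μ₀ = 0.71294·168.96 + 0.28706·186.41 = 173.969. Posterior variance = 1/(0.0130792+0.00526625) = 54.5096, so SD = 7.383.

Posterior mean ≈ 173.969; posterior SD ≈ 7.383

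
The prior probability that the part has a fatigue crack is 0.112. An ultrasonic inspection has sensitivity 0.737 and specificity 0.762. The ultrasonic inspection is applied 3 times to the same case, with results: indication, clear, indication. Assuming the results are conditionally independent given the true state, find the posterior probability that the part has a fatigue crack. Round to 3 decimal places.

With H the event that the part has a fatigue crack, the joint likelihood of the observed sequence is P(data|H) = 0.737·0.263·0.737 = 0.14285 and P(data|¬H) = 0.238·0.762·0.238 = 0.043163.
Bayes: P(H|data) = 0.112·0.14285 / (0.112·0.14285 + 0.888·0.043163) = 0.016000/0.054328 = 0.2945.

Posterior P(H) ≈ 0.294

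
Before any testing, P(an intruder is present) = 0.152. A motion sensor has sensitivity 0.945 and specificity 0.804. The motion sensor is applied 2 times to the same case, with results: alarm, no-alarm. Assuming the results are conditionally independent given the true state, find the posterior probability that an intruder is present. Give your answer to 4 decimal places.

Let H be the event that an intruder is present; start with P(H) = 0.152. P('alarm'|H) = 0.945, P('alarm'|¬H) = 0.196.
Update on result 1 ('alarm'): P(H) ← 0.945·0.1520 / (0.945·0.1520 + 0.196·0.8480) = 0.14364/0.30985 = 0.4636.
Update on result 2 ('no-alarm'): P(H) ← 0.055·0.4636 / (0.055·0.4636 + 0.804·0.5364) = 0.025497/0.45678 = 0.0558.

Posterior P(H) ≈ 0.0558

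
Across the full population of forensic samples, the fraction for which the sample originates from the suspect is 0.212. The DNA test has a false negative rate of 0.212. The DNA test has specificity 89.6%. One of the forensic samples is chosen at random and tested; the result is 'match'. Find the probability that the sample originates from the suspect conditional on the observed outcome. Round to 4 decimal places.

Let H be the event that the sample originates from the suspect. P(H) = 0.212, so P(¬H) = 0.788. With E the 'match' result, P(E|H) = 0.788 and P(E|¬H) = 0.104.
P(E) = 0.788·0.212 + 0.104·0.788 = 0.16706 + 0.081952 = 0.24901.
By Bayes' theorem, P(H|E) = 0.16706 / 0.24901 = 0.6709.

P(H | E) ≈ 0.6709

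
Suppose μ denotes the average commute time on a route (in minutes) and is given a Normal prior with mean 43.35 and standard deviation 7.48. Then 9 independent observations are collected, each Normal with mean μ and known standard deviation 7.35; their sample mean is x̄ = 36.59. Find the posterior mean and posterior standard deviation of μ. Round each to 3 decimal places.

Posterior mean ≈ 37.245; posterior SD ≈ 2.328

With known σ, the Normal prior is conjugate. Weight on the data is w = (n/σ²)/(n/σ² + 1/τ₀²) = 0.166597/(0.166597+0.0178730) = 0.90311.
Posterior mean = w·x̄ + (1−w)·μ₀ = 0.90311·36.59 + 0.096888·43.35 = 37.245. Posterior variance = 1/(0.166597+0.0178730) = 5.42093, so SD = 2.328.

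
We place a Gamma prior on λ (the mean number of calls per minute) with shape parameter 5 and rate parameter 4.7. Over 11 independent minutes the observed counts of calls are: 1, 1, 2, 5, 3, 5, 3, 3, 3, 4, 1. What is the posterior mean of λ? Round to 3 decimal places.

Posterior mean ≈ 2.293

The Poisson likelihood adds the total count to the shape and the number of exposure periods to the rate. Here ∑xᵢ = 31 and n = 11, so shape 5→36 and rate 4.7→15.7.
Posterior mean = shape/rate = 36/15.7 = 2.293.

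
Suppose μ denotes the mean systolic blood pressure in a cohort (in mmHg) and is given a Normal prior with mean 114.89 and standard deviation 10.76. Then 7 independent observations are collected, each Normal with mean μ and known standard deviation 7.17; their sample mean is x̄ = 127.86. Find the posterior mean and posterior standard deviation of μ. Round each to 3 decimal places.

With known σ, the Normal prior is conjugate. Weight on the data is w = (n/σ²)/(n/σ² + 1/τ₀²) = 0.136163/(0.136163+0.00863725) = 0.94035.
Posterior mean = w·x̄ + (1−w)·μ₀ = 0.94035·127.86 + 0.059649·114.89 = 127.086. Posterior variance = 1/(0.136163+0.00863725) = 6.90606, so SD = 2.628.

Posterior mean ≈ 127.086; posterior SD ≈ 2.628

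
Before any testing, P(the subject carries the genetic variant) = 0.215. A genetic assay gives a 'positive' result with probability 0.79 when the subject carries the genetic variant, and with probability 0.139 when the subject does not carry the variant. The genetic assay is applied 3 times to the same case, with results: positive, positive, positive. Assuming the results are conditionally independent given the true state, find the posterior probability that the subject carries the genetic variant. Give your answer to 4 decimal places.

With H the event that the subject carries the genetic variant, the joint likelihood of the observed sequence is P(data|H) = 0.79·0.79·0.79 = 0.49304 and P(data|¬H) = 0.139·0.139·0.139 = 0.0026856.
Bayes: P(H|data) = 0.215·0.49304 / (0.215·0.49304 + 0.785·0.0026856) = 0.10600/0.10811 = 0.9805.

Posterior P(H) ≈ 0.9805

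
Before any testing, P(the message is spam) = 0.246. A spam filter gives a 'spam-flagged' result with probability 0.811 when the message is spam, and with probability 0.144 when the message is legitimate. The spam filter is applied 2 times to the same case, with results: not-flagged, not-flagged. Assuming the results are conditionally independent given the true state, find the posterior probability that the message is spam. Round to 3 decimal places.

Posterior P(H) ≈ 0.016

With H the event that the message is spam, the joint likelihood of the observed sequence is P(data|H) = 0.189·0.189 = 0.035721 and P(data|¬H) = 0.856·0.856 = 0.73274.
Bayes: P(H|data) = 0.246·0.035721 / (0.246·0.035721 + 0.754·0.73274) = 0.0087874/0.56127 = 0.0157.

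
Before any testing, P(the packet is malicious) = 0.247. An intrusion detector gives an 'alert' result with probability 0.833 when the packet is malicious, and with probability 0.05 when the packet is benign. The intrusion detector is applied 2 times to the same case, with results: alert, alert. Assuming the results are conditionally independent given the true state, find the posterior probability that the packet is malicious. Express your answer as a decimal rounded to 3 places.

With H the event that the packet is malicious, the joint likelihood of the observed sequence is P(data|H) = 0.833·0.833 = 0.69389 and P(data|¬H) = 0.05·0.05 = 0.0025000.
Bayes: P(H|data) = 0.247·0.69389 / (0.247·0.69389 + 0.753·0.0025000) = 0.17139/0.17327 = 0.9891.

Posterior P(H) ≈ 0.989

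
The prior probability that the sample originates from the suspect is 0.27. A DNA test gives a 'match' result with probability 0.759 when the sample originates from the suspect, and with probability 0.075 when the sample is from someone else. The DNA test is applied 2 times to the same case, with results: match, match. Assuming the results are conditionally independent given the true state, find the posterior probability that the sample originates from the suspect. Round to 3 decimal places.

Let H be the event that the sample originates from the suspect; start with P(H) = 0.27. P('match'|H) = 0.759, P('match'|¬H) = 0.075.
Update on result 1 ('match'): P(H) ← 0.759·0.2700 / (0.759·0.2700 + 0.075·0.7300) = 0.20493/0.25968 = 0.7892.
Update on result 2 ('match'): P(H) ← 0.759·0.7892 / (0.759·0.7892 + 0.075·0.2108) = 0.59898/0.61479 = 0.9743.

Posterior P(H) ≈ 0.974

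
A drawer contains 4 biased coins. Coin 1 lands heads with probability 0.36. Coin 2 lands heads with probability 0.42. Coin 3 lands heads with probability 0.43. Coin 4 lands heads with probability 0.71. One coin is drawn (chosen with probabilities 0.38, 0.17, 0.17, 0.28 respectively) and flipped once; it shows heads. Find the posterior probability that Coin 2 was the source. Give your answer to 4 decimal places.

Posterior probability ≈ 0.1487

P(heads|C1) = 0.36; P(heads|C2) = 0.42; P(heads|C3) = 0.43; P(heads|C4) = 0.71.
Prior × likelihood for each source: 0.38·0.36=0.1368, 0.17·0.42=0.07140, 0.17·0.43=0.07310, 0.28·0.71=0.1988. Summing gives P(heads) = 0.48010.
P(Coin 2 | heads) = 0.07140 / 0.48010 = 0.1487.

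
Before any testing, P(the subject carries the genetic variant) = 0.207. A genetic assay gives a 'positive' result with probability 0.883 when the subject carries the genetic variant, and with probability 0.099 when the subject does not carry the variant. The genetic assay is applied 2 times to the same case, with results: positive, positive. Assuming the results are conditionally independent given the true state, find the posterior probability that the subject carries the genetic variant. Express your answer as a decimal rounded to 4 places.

Posterior P(H) ≈ 0.9541

Let H be the event that the subject carries the genetic variant; start with P(H) = 0.207. P('positive'|H) = 0.883, P('positive'|¬H) = 0.099.
Update on result 1 ('positive'): P(H) ← 0.883·0.2070 / (0.883·0.2070 + 0.099·0.7930) = 0.18278/0.26129 = 0.6995.
Update on result 2 ('positive'): P(H) ← 0.883·0.6995 / (0.883·0.6995 + 0.099·0.3005) = 0.61769/0.64744 = 0.9541.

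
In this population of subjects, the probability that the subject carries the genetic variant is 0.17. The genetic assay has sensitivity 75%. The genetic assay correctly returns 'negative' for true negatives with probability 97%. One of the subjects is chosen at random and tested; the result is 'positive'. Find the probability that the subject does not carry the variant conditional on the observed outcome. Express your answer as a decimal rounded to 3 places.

P(¬H | E) ≈ 0.163

Let H be the event that the subject carries the genetic variant. P(H) = 0.17, so P(¬H) = 0.83. With E the 'positive' result, P(E|H) = 0.75 and P(E|¬H) = 0.03.
P(E) = 0.75·0.17 + 0.03·0.83 = 0.12750 + 0.024900 = 0.15240.
By Bayes' theorem, P(H|E) = 0.12750 / 0.15240 = 0.837. Hence P(¬H|E) = 1 − 0.837 = 0.163.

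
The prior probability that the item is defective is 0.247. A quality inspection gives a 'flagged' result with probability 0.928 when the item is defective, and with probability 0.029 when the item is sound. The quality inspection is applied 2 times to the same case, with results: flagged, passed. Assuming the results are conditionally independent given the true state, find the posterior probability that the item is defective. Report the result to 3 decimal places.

Posterior P(H) ≈ 0.438

With H the event that the item is defective, the joint likelihood of the observed sequence is P(data|H) = 0.928·0.072 = 0.066816 and P(data|¬H) = 0.029·0.971 = 0.028159.
Bayes: P(H|data) = 0.247·0.066816 / (0.247·0.066816 + 0.753·0.028159) = 0.016504/0.037707 = 0.4377.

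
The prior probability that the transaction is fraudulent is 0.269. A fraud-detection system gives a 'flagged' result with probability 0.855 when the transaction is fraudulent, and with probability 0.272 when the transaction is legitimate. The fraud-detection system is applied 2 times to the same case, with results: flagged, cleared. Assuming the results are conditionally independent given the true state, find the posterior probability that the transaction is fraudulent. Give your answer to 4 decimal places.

Let H be the event that the transaction is fraudulent; start with P(H) = 0.269. P('flagged'|H) = 0.855, P('flagged'|¬H) = 0.272.
Update on result 1 ('flagged'): P(H) ← 0.855·0.2690 / (0.855·0.2690 + 0.272·0.7310) = 0.23000/0.42883 = 0.5363.
Update on result 2 ('cleared'): P(H) ← 0.145·0.5363 / (0.145·0.5363 + 0.728·0.4637) = 0.077769/0.41532 = 0.1873.

Posterior P(H) ≈ 0.1873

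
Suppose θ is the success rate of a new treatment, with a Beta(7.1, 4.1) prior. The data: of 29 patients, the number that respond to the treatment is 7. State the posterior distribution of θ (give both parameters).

Posterior: Beta(14.1, 26.1)

Observing 7 successes and 22 failures updates Beta(7.1, 4.1) by adding the success and failure counts to the two shape parameters: α = 7.1+7 = 14.1, β = 4.1+22 = 26.1.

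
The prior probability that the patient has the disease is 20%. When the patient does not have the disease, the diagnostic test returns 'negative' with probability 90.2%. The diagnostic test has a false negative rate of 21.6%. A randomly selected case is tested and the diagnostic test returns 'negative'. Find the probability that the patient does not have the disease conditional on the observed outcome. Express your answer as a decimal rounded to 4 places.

P(¬H | E) ≈ 0.9435

Write H for 'the patient has the disease'. Prior odds H:¬H = 0.2/0.8 = 0.25000. For the 'negative' outcome, the likelihood ratio is 0.216/0.902 = 0.23947.
Posterior odds = 0.25000 × 0.23947 = 0.059867, so P(H|E) = 0.059867/(1+0.059867) = 0.0565. Then P(¬H|E) = 1 − 0.0565 = 0.9435.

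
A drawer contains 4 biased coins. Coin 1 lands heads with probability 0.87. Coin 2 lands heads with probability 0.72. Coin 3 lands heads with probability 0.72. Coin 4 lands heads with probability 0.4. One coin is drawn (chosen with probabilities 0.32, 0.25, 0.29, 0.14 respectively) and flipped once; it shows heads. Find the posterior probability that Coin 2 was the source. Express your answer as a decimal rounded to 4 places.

Posterior probability ≈ 0.2489

Tabulate prior·likelihood by source: [1] prior 0.32, lik 0.87, product 0.2784; [2] prior 0.25, lik 0.72, product 0.1800; [3] prior 0.29, lik 0.72, product 0.2088; [4] prior 0.14, lik 0.4, product 0.05600.
Normalizing constant = 0.72320; the posterior for Coin 2 is its product over the sum, 0.1800/0.72320 = 0.2489.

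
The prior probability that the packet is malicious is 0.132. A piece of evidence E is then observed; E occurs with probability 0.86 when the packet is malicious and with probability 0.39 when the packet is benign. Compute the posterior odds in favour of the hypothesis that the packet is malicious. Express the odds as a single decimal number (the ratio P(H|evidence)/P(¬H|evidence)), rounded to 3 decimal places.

Posterior odds ≈ 0.335

Prior odds = 0.132/(1−0.132) = 0.15207. In log-odds, ln(0.15207) = -1.8834.
Add log likelihood ratio: ln(2.2051) = 0.79079.
Posterior log-odds = -1.0926, so posterior odds = exp(-1.0926) = 0.33534.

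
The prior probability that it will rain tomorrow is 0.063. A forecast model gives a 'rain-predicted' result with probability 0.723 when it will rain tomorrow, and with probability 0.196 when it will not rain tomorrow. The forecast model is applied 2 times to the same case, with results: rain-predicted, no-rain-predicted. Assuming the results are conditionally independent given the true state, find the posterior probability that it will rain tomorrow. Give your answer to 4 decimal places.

With H the event that it will rain tomorrow, the joint likelihood of the observed sequence is P(data|H) = 0.723·0.277 = 0.20027 and P(data|¬H) = 0.196·0.804 = 0.15758.
Bayes: P(H|data) = 0.063·0.20027 / (0.063·0.20027 + 0.937·0.15758) = 0.012617/0.16027 = 0.0787.

Posterior P(H) ≈ 0.0787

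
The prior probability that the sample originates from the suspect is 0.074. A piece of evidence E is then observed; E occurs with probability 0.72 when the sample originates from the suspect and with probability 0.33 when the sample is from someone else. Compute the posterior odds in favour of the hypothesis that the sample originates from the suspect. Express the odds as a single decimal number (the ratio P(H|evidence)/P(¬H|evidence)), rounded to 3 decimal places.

Posterior odds ≈ 0.174

Prior odds = 0.074/(1−0.074) = 0.079914.
Likelihood ratio for E = 0.72/0.33 = 2.1818.
Posterior odds = prior odds × LR = 0.17436.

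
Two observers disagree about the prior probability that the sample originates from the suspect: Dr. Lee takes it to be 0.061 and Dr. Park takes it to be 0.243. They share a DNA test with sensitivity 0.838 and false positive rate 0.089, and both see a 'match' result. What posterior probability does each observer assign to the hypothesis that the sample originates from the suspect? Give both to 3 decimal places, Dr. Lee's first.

Dr. Lee: 0.380; Dr. Park: 0.751

The likelihood ratio for a 'match' result is 0.838/0.089 = 9.4157.
Dr. Lee: prior odds 0.061/0.939 = 0.064963; posterior odds 0.61167; posterior probability 0.380.
Dr. Park: prior odds 0.243/0.757 = 0.32100; posterior odds 3.0225; posterior probability 0.751.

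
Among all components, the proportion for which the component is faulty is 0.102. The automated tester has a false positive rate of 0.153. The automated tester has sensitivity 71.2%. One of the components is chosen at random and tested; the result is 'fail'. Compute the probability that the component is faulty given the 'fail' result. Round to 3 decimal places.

Let H be the event that the component is faulty. P(H) = 0.102, so P(¬H) = 0.898. With E the 'fail' result, P(E|H) = 0.712 and P(E|¬H) = 0.153.
P(E) = 0.712·0.102 + 0.153·0.898 = 0.072624 + 0.13739 = 0.21002.
By Bayes' theorem, P(H|E) = 0.072624 / 0.21002 = 0.346.

P(H | E) ≈ 0.346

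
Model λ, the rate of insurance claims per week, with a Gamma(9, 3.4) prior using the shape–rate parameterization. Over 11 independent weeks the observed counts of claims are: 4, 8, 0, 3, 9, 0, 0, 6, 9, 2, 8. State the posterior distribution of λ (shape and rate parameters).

The Poisson likelihood adds the total count to the shape and the number of exposure periods to the rate. Here ∑xᵢ = 49 and n = 11, so shape 9→58 and rate 3.4→14.4.

Posterior: Gamma(shape=58, rate=14.4)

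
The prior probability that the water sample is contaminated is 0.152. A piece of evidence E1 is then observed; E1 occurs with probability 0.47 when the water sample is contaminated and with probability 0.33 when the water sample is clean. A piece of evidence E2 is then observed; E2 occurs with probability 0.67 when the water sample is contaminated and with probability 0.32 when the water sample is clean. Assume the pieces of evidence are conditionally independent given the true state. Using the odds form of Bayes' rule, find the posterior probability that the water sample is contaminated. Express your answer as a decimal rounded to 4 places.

Posterior probability ≈ 0.3483

Prior odds = 0.152/(1−0.152) = 0.17925.
Likelihood ratio for E1 = 0.47/0.33 = 1.4242.
Likelihood ratio for E2 = 0.67/0.32 = 2.0938.
Posterior odds = prior odds × LR₁ × LR₂ = 0.53451.
Posterior probability = odds/(1+odds) = 0.53451/1.5345 = 0.3483.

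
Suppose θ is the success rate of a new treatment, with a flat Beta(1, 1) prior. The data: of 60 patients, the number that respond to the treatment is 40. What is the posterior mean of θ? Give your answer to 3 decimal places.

Posterior mean ≈ 0.661

Observing 40 successes and 20 failures updates Beta(1, 1) by adding the success and failure counts to the two shape parameters: α = 1+40 = 41, β = 1+20 = 21.
E[θ | data] = 41/(41+21) = 0.661.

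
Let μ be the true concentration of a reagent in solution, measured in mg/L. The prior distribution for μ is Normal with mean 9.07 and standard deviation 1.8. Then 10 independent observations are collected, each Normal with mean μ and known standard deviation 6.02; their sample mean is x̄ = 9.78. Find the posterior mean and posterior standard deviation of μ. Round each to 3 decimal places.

With known σ, the Normal prior is conjugate. Weight on the data is w = (n/σ²)/(n/σ² + 1/τ₀²) = 0.275935/(0.275935+0.308642) = 0.47203.
Posterior mean = w·x̄ + (1−w)·μ₀ = 0.47203·9.78 + 0.52797·9.07 = 9.405. Posterior variance = 1/(0.275935+0.308642) = 1.71064, so SD = 1.308.

Posterior mean ≈ 9.405; posterior SD ≈ 1.308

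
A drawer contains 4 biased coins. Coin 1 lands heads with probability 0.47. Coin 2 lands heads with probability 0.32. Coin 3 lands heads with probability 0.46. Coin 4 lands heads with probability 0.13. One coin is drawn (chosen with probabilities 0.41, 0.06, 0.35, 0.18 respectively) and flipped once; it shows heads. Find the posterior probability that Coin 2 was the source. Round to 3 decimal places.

P(heads|C1) = 0.47; P(heads|C2) = 0.32; P(heads|C3) = 0.46; P(heads|C4) = 0.13.
Prior × likelihood for each source: 0.41·0.47=0.1927, 0.06·0.32=0.01920, 0.35·0.46=0.1610, 0.18·0.13=0.02340. Summing gives P(heads) = 0.39630.
P(Coin 2 | heads) = 0.01920 / 0.39630 = 0.048.

Posterior probability ≈ 0.048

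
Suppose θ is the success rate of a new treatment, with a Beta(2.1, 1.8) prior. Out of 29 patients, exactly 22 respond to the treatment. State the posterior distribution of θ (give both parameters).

Posterior: Beta(24.1, 8.8)

Observing 22 successes and 7 failures updates Beta(2.1, 1.8) by adding the success and failure counts to the two shape parameters: α = 2.1+22 = 24.1, β = 1.8+7 = 8.8.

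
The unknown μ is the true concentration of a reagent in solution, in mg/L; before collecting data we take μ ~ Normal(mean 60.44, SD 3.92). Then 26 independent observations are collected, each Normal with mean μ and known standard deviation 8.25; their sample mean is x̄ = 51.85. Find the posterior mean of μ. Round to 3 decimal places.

Posterior mean ≈ 53.100

With known σ, the Normal prior is conjugate. Weight on the data is w = (n/σ²)/(n/σ² + 1/τ₀²) = 0.382002/(0.382002+0.0650771) = 0.85444.
Posterior mean = w·x̄ + (1−w)·μ₀ = 0.85444·51.85 + 0.14556·60.44 = 53.100.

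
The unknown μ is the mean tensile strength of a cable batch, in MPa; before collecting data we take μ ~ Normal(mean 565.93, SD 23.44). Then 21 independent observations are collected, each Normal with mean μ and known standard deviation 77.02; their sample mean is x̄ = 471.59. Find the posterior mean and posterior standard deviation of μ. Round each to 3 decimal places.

Prior precision 1/τ₀² = 1/23.44² = 0.00182006; data precision n/σ² = 21/77.02² = 0.00354007.
Posterior precision = 0.00182006 + 0.00354007 = 0.00536013, giving posterior SD = 1/√0.00536013 = 13.659.
Posterior mean = (0.00182006·565.93 + 0.00354007·471.59) / 0.00536013 = 503.624.

Posterior mean ≈ 503.624; posterior SD ≈ 13.659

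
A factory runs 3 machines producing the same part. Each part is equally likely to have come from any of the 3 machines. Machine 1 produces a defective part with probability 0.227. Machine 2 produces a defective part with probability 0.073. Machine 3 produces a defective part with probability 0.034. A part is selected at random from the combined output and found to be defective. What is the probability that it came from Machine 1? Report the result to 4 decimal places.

P(defective|M1) = 0.227; P(defective|M2) = 0.073; P(defective|M3) = 0.034.
Prior × likelihood for each source: 0.333333·0.227=0.07567, 0.333333·0.073=0.02433, 0.333333·0.034=0.01133. Summing gives P(defective) = 0.11133.
P(Machine 1 | defective) = 0.07567 / 0.11133 = 0.6796.

Posterior probability ≈ 0.6796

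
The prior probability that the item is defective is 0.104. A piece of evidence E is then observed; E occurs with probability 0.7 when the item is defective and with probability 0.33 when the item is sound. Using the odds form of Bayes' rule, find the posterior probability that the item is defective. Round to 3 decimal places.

Posterior probability ≈ 0.198

Prior odds = 0.104/(1−0.104) = 0.11607.
Likelihood ratio for E = 0.7/0.33 = 2.1212.
Posterior odds = prior odds × LR = 0.24621.
Posterior probability = odds/(1+odds) = 0.24621/1.2462 = 0.198.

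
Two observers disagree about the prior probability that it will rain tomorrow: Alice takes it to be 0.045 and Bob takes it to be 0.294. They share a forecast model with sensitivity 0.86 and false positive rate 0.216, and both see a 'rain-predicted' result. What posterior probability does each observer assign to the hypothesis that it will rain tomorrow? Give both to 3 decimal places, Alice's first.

The likelihood ratio for a 'rain-predicted' result is 0.86/0.216 = 3.9815.
Alice: prior odds 0.045/0.955 = 0.047120; posterior odds 0.18761; posterior probability 0.158.
Bob: prior odds 0.294/0.706 = 0.41643; posterior odds 1.6580; posterior probability 0.624.

Alice: 0.158; Bob: 0.624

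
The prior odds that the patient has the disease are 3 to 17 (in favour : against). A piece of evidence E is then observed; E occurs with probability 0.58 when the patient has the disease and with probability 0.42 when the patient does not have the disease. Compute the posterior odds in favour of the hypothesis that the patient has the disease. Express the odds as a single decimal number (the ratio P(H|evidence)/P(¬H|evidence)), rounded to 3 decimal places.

Posterior odds ≈ 0.244

Prior odds = 3/17 = 0.17647.
Likelihood ratio for E = 0.58/0.42 = 1.3810.
Posterior odds = prior odds × LR = 0.24370.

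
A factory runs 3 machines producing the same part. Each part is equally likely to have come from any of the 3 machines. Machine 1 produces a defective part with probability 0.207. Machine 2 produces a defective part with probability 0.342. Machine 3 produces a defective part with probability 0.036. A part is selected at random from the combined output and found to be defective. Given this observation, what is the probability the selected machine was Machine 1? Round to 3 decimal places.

Posterior probability ≈ 0.354

Tabulate prior·likelihood by source: [1] prior 0.333333, lik 0.207, product 0.06900; [2] prior 0.333333, lik 0.342, product 0.1140; [3] prior 0.333333, lik 0.036, product 0.01200.
Normalizing constant = 0.19500; the posterior for Machine 1 is its product over the sum, 0.06900/0.19500 = 0.354.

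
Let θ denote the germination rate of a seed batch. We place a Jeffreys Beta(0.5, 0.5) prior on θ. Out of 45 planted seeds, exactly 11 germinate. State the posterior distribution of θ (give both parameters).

The binomial likelihood is conjugate to the Beta prior: with 11 successes and 34 failures, the posterior is Beta(0.5+11, 0.5+34) = Beta(11.5, 34.5).

Posterior: Beta(11.5, 34.5)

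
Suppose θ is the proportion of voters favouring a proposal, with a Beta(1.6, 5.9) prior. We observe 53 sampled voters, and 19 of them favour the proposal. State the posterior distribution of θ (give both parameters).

The binomial likelihood is conjugate to the Beta prior: with 19 successes and 34 failures, the posterior is Beta(1.6+19, 5.9+34) = Beta(20.6, 39.9).

Posterior: Beta(20.6, 39.9)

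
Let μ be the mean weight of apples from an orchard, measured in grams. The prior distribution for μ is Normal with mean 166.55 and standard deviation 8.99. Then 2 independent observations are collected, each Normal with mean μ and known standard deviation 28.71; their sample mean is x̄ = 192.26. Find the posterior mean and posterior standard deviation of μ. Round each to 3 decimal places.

Posterior mean ≈ 170.765; posterior SD ≈ 8.220

With known σ, the Normal prior is conjugate. Weight on the data is w = (n/σ²)/(n/σ² + 1/τ₀²) = 0.00242641/(0.00242641+0.0123732) = 0.16395.
Posterior mean = w·x̄ + (1−w)·μ₀ = 0.16395·192.26 + 0.83605·166.55 = 170.765. Posterior variance = 1/(0.00242641+0.0123732) = 67.5695, so SD = 8.220.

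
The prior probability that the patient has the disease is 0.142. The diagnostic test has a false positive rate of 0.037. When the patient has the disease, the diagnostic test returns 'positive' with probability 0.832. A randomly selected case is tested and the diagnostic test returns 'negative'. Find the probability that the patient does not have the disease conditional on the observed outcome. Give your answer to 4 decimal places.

Let H be the event that the patient has the disease. P(H) = 0.142, so P(¬H) = 0.858. With E the 'negative' result, P(E|H) = 0.168 and P(E|¬H) = 0.963.
P(E) = 0.168·0.142 + 0.963·0.858 = 0.023856 + 0.82625 = 0.85011.
By Bayes' theorem, P(H|E) = 0.023856 / 0.85011 = 0.0281. Hence P(¬H|E) = 1 − 0.0281 = 0.9719.

P(¬H | E) ≈ 0.9719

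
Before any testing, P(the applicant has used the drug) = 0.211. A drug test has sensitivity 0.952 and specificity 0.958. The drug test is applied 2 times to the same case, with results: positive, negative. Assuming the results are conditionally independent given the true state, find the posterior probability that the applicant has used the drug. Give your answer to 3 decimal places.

Posterior P(H) ≈ 0.233

Let H be the event that the applicant has used the drug; start with P(H) = 0.211. P('positive'|H) = 0.952, P('positive'|¬H) = 0.042.
Update on result 1 ('positive'): P(H) ← 0.952·0.2110 / (0.952·0.2110 + 0.042·0.7890) = 0.20087/0.23401 = 0.8584.
Update on result 2 ('negative'): P(H) ← 0.048·0.8584 / (0.048·0.8584 + 0.958·0.1416) = 0.041203/0.17686 = 0.2330.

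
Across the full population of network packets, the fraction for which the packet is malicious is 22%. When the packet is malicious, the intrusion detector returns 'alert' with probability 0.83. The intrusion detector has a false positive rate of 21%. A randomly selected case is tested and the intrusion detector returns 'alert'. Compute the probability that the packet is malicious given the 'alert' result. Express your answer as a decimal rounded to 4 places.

P(H | E) ≈ 0.5271

Write H for 'the packet is malicious'. Prior odds H:¬H = 0.22/0.78 = 0.28205. For the 'alert' outcome, the likelihood ratio is 0.83/0.21 = 3.9524.
Posterior odds = 0.28205 × 3.9524 = 1.1148, so P(H|E) = 1.1148/(1+1.1148) = 0.5271.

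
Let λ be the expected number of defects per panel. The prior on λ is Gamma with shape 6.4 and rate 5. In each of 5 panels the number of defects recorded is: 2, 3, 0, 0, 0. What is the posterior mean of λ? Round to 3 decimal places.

Posterior mean ≈ 1.140

Total count ∑xᵢ = 5 over n = 5 panels.
Gamma is conjugate to the Poisson likelihood: posterior is Gamma(shape = 6.4+5 = 11.4, rate = 5+5 = 10).
E[λ | data] = 11.4/10 = 1.140.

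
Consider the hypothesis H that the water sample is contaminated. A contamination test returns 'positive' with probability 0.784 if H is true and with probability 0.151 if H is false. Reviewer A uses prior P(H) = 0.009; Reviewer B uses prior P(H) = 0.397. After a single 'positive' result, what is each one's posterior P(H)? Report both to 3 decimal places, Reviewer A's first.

Reviewer A: 0.045; Reviewer B: 0.774

P('+'|H) = 0.784, P('+'|¬H) = 0.151.
Reviewer A: numerator 0.784·0.009 = 0.0070560; evidence = 0.0070560+0.151·0.991 = 0.15670; posterior = 0.045.
Reviewer B: numerator 0.784·0.397 = 0.31125; evidence = 0.31125+0.151·0.603 = 0.40230; posterior = 0.774.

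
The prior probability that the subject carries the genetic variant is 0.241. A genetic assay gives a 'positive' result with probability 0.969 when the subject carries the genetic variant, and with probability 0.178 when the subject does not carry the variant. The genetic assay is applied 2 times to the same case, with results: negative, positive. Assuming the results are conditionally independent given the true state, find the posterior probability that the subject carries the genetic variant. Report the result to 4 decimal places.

With H the event that the subject carries the genetic variant, the joint likelihood of the observed sequence is P(data|H) = 0.031·0.969 = 0.030039 and P(data|¬H) = 0.822·0.178 = 0.14632.
Bayes: P(H|data) = 0.241·0.030039 / (0.241·0.030039 + 0.759·0.14632) = 0.0072394/0.11829 = 0.0612.

Posterior P(H) ≈ 0.0612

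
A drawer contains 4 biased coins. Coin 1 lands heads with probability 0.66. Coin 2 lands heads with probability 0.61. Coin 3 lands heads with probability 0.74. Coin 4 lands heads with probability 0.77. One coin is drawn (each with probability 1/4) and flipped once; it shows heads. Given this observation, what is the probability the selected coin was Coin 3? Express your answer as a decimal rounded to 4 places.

P(heads|C1) = 0.66; P(heads|C2) = 0.61; P(heads|C3) = 0.74; P(heads|C4) = 0.77.
Prior × likelihood for each source: 0.25·0.66=0.1650, 0.25·0.61=0.1525, 0.25·0.74=0.1850, 0.25·0.77=0.1925. Summing gives P(heads) = 0.69500.
P(Coin 3 | heads) = 0.1850 / 0.69500 = 0.2662.

Posterior probability ≈ 0.2662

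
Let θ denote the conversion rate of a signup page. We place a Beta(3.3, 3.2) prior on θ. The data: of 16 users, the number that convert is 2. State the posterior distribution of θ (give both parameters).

Posterior: Beta(5.3, 17.2)

Observing 2 successes and 14 failures updates Beta(3.3, 3.2) by adding the success and failure counts to the two shape parameters: α = 3.3+2 = 5.3, β = 3.2+14 = 17.2.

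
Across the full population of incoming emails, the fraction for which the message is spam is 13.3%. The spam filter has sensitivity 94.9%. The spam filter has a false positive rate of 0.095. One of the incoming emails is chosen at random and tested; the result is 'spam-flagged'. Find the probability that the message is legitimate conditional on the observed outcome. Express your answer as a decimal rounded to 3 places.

Write H for 'the message is spam'. Prior odds H:¬H = 0.133/0.867 = 0.15340. For the 'spam-flagged' outcome, the likelihood ratio is 0.949/0.095 = 9.9895.
Posterior odds = 0.15340 × 9.9895 = 1.5324, so P(H|E) = 1.5324/(1+1.5324) = 0.605. Then P(¬H|E) = 1 − 0.605 = 0.395.

P(¬H | E) ≈ 0.395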